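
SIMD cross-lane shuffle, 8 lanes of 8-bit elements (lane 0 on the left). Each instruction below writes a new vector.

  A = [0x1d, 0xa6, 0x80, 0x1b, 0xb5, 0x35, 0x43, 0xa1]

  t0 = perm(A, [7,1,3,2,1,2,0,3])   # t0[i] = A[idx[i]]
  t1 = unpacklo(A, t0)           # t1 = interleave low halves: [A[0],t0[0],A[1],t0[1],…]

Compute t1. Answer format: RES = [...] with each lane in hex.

  t0: a1 a6 1b 80 a6 80 1d 1b
  t1: 1d a1 a6 a6 80 1b 1b 80

RES = [0x1d, 0xa1, 0xa6, 0xa6, 0x80, 0x1b, 0x1b, 0x80]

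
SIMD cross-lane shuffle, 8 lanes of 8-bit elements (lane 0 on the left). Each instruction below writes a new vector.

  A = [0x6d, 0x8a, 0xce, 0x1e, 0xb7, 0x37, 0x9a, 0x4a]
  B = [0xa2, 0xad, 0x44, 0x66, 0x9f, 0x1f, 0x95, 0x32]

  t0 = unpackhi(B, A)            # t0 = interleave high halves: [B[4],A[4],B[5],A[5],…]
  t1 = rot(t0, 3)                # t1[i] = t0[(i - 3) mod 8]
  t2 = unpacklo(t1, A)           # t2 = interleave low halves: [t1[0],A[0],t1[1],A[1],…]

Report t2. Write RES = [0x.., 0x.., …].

t0 = [0x9f, 0xb7, 0x1f, 0x37, 0x95, 0x9a, 0x32, 0x4a]
t1 = [0x9a, 0x32, 0x4a, 0x9f, 0xb7, 0x1f, 0x37, 0x95]
t2 = [0x9a, 0x6d, 0x32, 0x8a, 0x4a, 0xce, 0x9f, 0x1e]

RES = [ 0x9a  0x6d  0x32  0x8a  0x4a  0xce  0x9f  0x1e ]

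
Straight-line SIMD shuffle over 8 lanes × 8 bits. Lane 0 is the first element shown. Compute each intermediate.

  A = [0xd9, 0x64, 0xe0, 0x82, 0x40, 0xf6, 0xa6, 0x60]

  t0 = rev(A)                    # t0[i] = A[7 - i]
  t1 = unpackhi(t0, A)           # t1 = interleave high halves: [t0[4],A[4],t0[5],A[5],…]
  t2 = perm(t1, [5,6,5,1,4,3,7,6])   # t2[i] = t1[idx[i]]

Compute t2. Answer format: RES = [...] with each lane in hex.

RES = [ 0xa6  0xd9  0xa6  0x40  0x64  0xf6  0x60  0xd9 ]

→ t0 |60|a6|f6|40|82|e0|64|d9|
→ t1 |82|40|e0|f6|64|a6|d9|60|
→ t2 |a6|d9|a6|40|64|f6|60|d9|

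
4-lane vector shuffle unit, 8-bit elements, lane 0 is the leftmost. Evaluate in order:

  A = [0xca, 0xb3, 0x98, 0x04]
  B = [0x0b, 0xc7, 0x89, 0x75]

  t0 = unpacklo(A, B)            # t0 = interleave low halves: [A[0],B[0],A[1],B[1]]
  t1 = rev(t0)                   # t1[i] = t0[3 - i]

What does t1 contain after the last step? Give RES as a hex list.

→ t0 |ca|0b|b3|c7|
→ t1 |c7|b3|0b|ca|

RES = [0xc7, 0xb3, 0x0b, 0xca]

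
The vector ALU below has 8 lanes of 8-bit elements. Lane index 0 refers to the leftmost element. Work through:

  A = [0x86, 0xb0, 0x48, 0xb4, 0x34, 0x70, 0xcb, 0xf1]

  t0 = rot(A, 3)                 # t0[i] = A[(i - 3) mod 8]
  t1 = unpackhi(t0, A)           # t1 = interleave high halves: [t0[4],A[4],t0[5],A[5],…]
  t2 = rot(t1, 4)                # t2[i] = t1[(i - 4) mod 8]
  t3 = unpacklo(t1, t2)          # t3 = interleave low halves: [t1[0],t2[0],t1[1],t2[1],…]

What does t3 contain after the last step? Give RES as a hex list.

→ t0 |70|cb|f1|86|b0|48|b4|34|
→ t1 |b0|34|48|70|b4|cb|34|f1|
→ t2 |b4|cb|34|f1|b0|34|48|70|
→ t3 |b0|b4|34|cb|48|34|70|f1|

RES = [0xb0, 0xb4, 0x34, 0xcb, 0x48, 0x34, 0x70, 0xf1]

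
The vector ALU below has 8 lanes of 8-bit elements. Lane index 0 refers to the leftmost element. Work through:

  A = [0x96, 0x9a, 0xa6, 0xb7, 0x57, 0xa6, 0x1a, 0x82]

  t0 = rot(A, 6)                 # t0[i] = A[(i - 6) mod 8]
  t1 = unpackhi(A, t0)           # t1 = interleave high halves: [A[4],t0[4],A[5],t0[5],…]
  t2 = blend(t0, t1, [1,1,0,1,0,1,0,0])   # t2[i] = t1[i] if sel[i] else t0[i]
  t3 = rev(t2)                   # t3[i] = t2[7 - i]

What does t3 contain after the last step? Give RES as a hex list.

→ t0 |a6|b7|57|a6|1a|82|96|9a|
→ t1 |57|1a|a6|82|1a|96|82|9a|
→ t2 |57|1a|57|82|1a|96|96|9a|
→ t3 |9a|96|96|1a|82|57|1a|57|

RES = [0x9a, 0x96, 0x96, 0x1a, 0x82, 0x57, 0x1a, 0x57]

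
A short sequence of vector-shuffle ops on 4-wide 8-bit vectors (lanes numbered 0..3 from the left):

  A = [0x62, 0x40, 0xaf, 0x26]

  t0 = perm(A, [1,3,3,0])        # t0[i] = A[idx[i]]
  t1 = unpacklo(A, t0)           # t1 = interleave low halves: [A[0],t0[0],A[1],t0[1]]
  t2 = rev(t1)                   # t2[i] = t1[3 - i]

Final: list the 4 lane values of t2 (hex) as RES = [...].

→ t0 |40|26|26|62|
→ t1 |62|40|40|26|
→ t2 |26|40|40|62|

RES = [ 0x26  0x40  0x40  0x62 ]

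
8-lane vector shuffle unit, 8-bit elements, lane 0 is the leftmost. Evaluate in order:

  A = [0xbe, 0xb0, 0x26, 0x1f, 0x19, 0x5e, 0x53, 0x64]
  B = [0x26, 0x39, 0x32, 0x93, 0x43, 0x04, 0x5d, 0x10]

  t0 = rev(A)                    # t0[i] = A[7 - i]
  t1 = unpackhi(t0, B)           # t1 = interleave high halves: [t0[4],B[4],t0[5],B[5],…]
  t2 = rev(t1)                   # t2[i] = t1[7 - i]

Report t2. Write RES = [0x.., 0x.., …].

→ t0 |64|53|5e|19|1f|26|b0|be|
→ t1 |1f|43|26|04|b0|5d|be|10|
→ t2 |10|be|5d|b0|04|26|43|1f|

RES = [ 0x10  0xbe  0x5d  0xb0  0x04  0x26  0x43  0x1f ]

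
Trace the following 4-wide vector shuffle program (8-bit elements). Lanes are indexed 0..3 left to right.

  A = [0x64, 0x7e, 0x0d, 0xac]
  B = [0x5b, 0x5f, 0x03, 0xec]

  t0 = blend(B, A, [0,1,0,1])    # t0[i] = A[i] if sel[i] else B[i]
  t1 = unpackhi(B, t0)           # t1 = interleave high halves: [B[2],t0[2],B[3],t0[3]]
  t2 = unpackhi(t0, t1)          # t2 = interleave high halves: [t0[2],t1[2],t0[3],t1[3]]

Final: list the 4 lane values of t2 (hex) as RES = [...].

t0 = [0x5b, 0x7e, 0x03, 0xac]
t1 = [0x03, 0x03, 0xec, 0xac]
t2 = [0x03, 0xec, 0xac, 0xac]

RES = [ 0x03  0xec  0xac  0xac ]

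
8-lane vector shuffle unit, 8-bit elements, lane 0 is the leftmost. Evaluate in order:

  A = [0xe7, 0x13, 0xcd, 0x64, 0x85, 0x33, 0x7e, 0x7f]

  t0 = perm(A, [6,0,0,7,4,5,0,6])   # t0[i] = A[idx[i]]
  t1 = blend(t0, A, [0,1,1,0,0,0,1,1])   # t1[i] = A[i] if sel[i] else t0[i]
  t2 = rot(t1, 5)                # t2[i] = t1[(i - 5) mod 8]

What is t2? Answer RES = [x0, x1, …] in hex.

  t0: 7e e7 e7 7f 85 33 e7 7e
  t1: 7e 13 cd 7f 85 33 7e 7f
  t2: 7f 85 33 7e 7f 7e 13 cd

RES = [0x7f, 0x85, 0x33, 0x7e, 0x7f, 0x7e, 0x13, 0xcd]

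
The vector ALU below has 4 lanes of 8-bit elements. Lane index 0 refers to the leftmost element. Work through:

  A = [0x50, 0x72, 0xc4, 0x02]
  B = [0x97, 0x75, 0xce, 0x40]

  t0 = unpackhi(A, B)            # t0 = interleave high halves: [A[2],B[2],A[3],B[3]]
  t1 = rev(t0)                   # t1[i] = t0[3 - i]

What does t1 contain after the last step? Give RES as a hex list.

t0 = [0xc4, 0xce, 0x02, 0x40]
t1 = [0x40, 0x02, 0xce, 0xc4]

RES = [0x40, 0x02, 0xce, 0xc4]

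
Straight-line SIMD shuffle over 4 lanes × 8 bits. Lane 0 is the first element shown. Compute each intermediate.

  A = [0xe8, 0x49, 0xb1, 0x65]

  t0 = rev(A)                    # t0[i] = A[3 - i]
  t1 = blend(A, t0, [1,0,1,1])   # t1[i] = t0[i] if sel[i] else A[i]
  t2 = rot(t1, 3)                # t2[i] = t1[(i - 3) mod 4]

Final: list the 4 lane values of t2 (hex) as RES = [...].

RES = [ 0x49  0x49  0xe8  0x65 ]

→ t0 |65|b1|49|e8|
→ t1 |65|49|49|e8|
→ t2 |49|49|e8|65|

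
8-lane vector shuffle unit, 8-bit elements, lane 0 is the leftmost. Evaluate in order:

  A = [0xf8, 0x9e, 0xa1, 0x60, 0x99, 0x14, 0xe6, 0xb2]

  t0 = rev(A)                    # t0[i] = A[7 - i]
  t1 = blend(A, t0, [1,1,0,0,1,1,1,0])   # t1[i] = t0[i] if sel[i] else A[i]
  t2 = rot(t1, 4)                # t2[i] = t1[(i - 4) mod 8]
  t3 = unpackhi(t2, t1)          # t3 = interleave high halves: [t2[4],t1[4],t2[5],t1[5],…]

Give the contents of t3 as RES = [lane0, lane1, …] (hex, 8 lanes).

RES = [ 0xb2  0x60  0xe6  0xa1  0xa1  0x9e  0x60  0xb2 ]

t0 = [0xb2, 0xe6, 0x14, 0x99, 0x60, 0xa1, 0x9e, 0xf8]
t1 = [0xb2, 0xe6, 0xa1, 0x60, 0x60, 0xa1, 0x9e, 0xb2]
t2 = [0x60, 0xa1, 0x9e, 0xb2, 0xb2, 0xe6, 0xa1, 0x60]
t3 = [0xb2, 0x60, 0xe6, 0xa1, 0xa1, 0x9e, 0x60, 0xb2]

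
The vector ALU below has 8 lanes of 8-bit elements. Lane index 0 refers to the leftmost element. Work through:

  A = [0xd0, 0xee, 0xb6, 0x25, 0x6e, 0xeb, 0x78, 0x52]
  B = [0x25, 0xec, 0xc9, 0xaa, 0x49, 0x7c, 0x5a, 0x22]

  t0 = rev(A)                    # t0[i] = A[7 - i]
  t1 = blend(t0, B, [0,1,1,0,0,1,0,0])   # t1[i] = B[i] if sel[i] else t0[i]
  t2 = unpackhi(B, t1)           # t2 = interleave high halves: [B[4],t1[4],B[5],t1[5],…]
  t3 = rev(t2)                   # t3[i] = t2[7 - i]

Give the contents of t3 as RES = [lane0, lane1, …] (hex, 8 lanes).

RES = [0xd0, 0x22, 0xee, 0x5a, 0x7c, 0x7c, 0x25, 0x49]

→ t0 |52|78|eb|6e|25|b6|ee|d0|
→ t1 |52|ec|c9|6e|25|7c|ee|d0|
→ t2 |49|25|7c|7c|5a|ee|22|d0|
→ t3 |d0|22|ee|5a|7c|7c|25|49|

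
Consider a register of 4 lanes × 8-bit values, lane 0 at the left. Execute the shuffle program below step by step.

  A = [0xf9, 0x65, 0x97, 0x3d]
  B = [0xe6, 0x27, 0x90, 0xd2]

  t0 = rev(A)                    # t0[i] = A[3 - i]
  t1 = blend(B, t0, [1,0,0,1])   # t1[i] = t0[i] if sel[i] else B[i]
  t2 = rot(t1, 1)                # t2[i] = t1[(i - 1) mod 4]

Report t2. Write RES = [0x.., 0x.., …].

→ t0 |3d|97|65|f9|
→ t1 |3d|27|90|f9|
→ t2 |f9|3d|27|90|

RES = [ 0xf9  0x3d  0x27  0x90 ]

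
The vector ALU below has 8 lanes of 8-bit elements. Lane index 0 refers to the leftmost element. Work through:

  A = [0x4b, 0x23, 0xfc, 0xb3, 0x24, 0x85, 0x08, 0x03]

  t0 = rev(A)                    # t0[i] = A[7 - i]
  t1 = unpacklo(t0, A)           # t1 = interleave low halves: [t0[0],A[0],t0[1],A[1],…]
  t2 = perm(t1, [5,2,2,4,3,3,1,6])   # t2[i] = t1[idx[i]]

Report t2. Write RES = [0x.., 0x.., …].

  t0: 03 08 85 24 b3 fc 23 4b
  t1: 03 4b 08 23 85 fc 24 b3
  t2: fc 08 08 85 23 23 4b 24

RES = [0xfc, 0x08, 0x08, 0x85, 0x23, 0x23, 0x4b, 0x24]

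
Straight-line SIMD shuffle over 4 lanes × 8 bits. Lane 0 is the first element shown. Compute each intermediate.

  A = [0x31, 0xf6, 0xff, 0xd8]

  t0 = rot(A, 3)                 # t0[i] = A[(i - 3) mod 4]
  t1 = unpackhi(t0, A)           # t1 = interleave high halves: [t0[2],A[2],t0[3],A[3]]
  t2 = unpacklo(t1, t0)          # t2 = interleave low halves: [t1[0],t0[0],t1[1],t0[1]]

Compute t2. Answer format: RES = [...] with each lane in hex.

RES = [ 0xd8  0xf6  0xff  0xff ]

→ t0 |f6|ff|d8|31|
→ t1 |d8|ff|31|d8|
→ t2 |d8|f6|ff|ff|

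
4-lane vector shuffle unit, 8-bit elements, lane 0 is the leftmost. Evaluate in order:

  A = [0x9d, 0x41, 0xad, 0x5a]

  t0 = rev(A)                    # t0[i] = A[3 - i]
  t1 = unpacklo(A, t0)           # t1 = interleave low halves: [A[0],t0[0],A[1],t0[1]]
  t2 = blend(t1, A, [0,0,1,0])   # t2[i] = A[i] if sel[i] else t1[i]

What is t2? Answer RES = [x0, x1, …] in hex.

RES = [ 0x9d  0x5a  0xad  0xad ]

  t0: 5a ad 41 9d
  t1: 9d 5a 41 ad
  t2: 9d 5a ad ad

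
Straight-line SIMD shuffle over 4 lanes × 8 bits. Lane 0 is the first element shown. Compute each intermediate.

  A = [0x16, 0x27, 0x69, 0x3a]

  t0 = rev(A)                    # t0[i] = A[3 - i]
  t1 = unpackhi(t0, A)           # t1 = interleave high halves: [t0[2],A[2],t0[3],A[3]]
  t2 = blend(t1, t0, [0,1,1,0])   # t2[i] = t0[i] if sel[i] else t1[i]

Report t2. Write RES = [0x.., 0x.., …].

RES = [ 0x27  0x69  0x27  0x3a ]

→ t0 |3a|69|27|16|
→ t1 |27|69|16|3a|
→ t2 |27|69|27|3a|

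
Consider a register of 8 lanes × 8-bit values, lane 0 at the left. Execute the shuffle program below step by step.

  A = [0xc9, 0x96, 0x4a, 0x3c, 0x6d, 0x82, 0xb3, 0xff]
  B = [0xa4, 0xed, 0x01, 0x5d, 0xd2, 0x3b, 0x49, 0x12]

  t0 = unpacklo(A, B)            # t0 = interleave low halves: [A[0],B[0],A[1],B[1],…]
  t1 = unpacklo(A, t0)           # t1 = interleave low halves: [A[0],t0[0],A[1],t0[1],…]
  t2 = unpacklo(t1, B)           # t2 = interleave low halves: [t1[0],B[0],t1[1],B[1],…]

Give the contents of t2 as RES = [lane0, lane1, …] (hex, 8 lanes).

RES = [0xc9, 0xa4, 0xc9, 0xed, 0x96, 0x01, 0xa4, 0x5d]

t0 = [0xc9, 0xa4, 0x96, 0xed, 0x4a, 0x01, 0x3c, 0x5d]
t1 = [0xc9, 0xc9, 0x96, 0xa4, 0x4a, 0x96, 0x3c, 0xed]
t2 = [0xc9, 0xa4, 0xc9, 0xed, 0x96, 0x01, 0xa4, 0x5d]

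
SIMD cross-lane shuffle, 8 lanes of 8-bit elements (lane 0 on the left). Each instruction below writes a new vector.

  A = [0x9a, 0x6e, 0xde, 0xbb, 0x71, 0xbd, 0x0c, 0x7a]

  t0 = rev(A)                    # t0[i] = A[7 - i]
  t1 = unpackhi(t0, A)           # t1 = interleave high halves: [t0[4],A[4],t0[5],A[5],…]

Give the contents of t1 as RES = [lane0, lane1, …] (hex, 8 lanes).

→ t0 |7a|0c|bd|71|bb|de|6e|9a|
→ t1 |bb|71|de|bd|6e|0c|9a|7a|

RES = [0xbb, 0x71, 0xde, 0xbd, 0x6e, 0x0c, 0x9a, 0x7a]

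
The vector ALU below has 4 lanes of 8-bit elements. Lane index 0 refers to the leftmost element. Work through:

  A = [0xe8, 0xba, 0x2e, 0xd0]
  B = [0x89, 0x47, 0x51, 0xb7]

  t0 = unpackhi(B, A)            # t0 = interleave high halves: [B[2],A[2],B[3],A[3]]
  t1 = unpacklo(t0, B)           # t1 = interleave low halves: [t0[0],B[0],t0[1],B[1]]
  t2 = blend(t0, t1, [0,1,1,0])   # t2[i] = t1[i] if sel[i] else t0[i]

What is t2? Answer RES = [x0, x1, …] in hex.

t0 = [0x51, 0x2e, 0xb7, 0xd0]
t1 = [0x51, 0x89, 0x2e, 0x47]
t2 = [0x51, 0x89, 0x2e, 0xd0]

RES = [0x51, 0x89, 0x2e, 0xd0]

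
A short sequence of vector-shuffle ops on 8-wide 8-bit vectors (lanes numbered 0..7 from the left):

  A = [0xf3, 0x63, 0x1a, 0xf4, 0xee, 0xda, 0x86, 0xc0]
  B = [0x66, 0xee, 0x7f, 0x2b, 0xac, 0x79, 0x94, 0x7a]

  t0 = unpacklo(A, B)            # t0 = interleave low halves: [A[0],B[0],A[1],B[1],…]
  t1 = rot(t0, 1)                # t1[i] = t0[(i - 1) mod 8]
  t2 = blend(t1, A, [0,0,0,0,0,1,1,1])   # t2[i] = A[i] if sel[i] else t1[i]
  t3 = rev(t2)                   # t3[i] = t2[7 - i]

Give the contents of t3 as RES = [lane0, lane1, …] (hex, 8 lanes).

  t0: f3 66 63 ee 1a 7f f4 2b
  t1: 2b f3 66 63 ee 1a 7f f4
  t2: 2b f3 66 63 ee da 86 c0
  t3: c0 86 da ee 63 66 f3 2b

RES = [ 0xc0  0x86  0xda  0xee  0x63  0x66  0xf3  0x2b ]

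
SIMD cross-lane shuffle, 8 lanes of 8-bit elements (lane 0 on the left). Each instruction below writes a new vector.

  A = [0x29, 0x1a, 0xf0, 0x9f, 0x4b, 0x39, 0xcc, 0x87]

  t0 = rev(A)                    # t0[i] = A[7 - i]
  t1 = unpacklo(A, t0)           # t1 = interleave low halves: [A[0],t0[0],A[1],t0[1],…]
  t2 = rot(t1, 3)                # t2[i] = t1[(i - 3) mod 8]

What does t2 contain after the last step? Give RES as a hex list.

→ t0 |87|cc|39|4b|9f|f0|1a|29|
→ t1 |29|87|1a|cc|f0|39|9f|4b|
→ t2 |39|9f|4b|29|87|1a|cc|f0|

RES = [ 0x39  0x9f  0x4b  0x29  0x87  0x1a  0xcc  0xf0 ]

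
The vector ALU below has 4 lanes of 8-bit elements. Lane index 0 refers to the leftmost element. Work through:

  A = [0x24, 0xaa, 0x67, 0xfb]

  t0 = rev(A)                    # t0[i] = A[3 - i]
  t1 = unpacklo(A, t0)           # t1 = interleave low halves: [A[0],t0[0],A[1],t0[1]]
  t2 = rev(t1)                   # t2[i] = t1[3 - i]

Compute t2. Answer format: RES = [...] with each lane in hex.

t0 = [0xfb, 0x67, 0xaa, 0x24]
t1 = [0x24, 0xfb, 0xaa, 0x67]
t2 = [0x67, 0xaa, 0xfb, 0x24]

RES = [ 0x67  0xaa  0xfb  0x24 ]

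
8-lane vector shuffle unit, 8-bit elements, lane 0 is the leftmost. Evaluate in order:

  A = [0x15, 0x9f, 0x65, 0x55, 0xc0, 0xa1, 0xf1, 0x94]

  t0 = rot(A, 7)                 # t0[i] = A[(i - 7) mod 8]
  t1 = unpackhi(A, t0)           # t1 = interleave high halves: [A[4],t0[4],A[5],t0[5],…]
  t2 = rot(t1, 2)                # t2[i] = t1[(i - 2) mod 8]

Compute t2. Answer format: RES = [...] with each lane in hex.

t0 = [0x9f, 0x65, 0x55, 0xc0, 0xa1, 0xf1, 0x94, 0x15]
t1 = [0xc0, 0xa1, 0xa1, 0xf1, 0xf1, 0x94, 0x94, 0x15]
t2 = [0x94, 0x15, 0xc0, 0xa1, 0xa1, 0xf1, 0xf1, 0x94]

RES = [ 0x94  0x15  0xc0  0xa1  0xa1  0xf1  0xf1  0x94 ]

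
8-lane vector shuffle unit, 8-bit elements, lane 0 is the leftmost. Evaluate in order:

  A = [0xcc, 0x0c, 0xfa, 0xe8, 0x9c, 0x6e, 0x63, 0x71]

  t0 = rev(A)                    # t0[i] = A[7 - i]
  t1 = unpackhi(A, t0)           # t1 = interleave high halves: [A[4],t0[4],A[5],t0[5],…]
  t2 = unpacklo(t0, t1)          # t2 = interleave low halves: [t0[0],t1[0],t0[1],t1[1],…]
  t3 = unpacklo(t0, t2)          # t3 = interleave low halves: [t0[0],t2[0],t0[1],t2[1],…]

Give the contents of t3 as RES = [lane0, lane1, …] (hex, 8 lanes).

t0 = [0x71, 0x63, 0x6e, 0x9c, 0xe8, 0xfa, 0x0c, 0xcc]
t1 = [0x9c, 0xe8, 0x6e, 0xfa, 0x63, 0x0c, 0x71, 0xcc]
t2 = [0x71, 0x9c, 0x63, 0xe8, 0x6e, 0x6e, 0x9c, 0xfa]
t3 = [0x71, 0x71, 0x63, 0x9c, 0x6e, 0x63, 0x9c, 0xe8]

RES = [0x71, 0x71, 0x63, 0x9c, 0x6e, 0x63, 0x9c, 0xe8]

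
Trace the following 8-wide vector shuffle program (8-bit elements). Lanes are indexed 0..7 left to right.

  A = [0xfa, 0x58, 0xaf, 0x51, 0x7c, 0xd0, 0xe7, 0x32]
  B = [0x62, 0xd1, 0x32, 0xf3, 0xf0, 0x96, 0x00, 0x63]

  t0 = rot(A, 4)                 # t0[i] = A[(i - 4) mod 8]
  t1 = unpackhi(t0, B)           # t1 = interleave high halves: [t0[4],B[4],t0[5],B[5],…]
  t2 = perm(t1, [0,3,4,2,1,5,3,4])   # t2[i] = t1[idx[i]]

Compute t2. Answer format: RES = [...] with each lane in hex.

  t0: 7c d0 e7 32 fa 58 af 51
  t1: fa f0 58 96 af 00 51 63
  t2: fa 96 af 58 f0 00 96 af

RES = [0xfa, 0x96, 0xaf, 0x58, 0xf0, 0x00, 0x96, 0xaf]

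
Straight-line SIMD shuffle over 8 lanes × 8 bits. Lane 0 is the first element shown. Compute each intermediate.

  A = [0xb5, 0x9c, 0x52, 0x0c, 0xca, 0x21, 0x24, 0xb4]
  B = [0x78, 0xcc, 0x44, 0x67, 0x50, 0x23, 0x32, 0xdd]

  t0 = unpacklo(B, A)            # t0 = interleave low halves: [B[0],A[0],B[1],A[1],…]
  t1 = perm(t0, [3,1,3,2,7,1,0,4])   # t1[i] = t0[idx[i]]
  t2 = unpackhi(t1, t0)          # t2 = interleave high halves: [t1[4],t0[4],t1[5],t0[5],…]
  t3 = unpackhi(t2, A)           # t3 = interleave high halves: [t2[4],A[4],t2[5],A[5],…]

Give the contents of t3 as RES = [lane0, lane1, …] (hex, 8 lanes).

t0 = [0x78, 0xb5, 0xcc, 0x9c, 0x44, 0x52, 0x67, 0x0c]
t1 = [0x9c, 0xb5, 0x9c, 0xcc, 0x0c, 0xb5, 0x78, 0x44]
t2 = [0x0c, 0x44, 0xb5, 0x52, 0x78, 0x67, 0x44, 0x0c]
t3 = [0x78, 0xca, 0x67, 0x21, 0x44, 0x24, 0x0c, 0xb4]

RES = [ 0x78  0xca  0x67  0x21  0x44  0x24  0x0c  0xb4 ]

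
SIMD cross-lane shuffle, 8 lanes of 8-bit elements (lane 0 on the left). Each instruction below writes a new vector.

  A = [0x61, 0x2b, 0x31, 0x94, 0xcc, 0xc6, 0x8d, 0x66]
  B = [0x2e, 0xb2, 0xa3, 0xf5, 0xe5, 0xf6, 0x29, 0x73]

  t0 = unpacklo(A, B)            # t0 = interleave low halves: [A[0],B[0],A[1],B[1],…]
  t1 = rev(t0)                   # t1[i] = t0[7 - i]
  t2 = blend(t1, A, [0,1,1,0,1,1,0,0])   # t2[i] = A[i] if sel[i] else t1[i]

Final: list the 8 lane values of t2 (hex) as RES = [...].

RES = [ 0xf5  0x2b  0x31  0x31  0xcc  0xc6  0x2e  0x61 ]

t0 = [0x61, 0x2e, 0x2b, 0xb2, 0x31, 0xa3, 0x94, 0xf5]
t1 = [0xf5, 0x94, 0xa3, 0x31, 0xb2, 0x2b, 0x2e, 0x61]
t2 = [0xf5, 0x2b, 0x31, 0x31, 0xcc, 0xc6, 0x2e, 0x61]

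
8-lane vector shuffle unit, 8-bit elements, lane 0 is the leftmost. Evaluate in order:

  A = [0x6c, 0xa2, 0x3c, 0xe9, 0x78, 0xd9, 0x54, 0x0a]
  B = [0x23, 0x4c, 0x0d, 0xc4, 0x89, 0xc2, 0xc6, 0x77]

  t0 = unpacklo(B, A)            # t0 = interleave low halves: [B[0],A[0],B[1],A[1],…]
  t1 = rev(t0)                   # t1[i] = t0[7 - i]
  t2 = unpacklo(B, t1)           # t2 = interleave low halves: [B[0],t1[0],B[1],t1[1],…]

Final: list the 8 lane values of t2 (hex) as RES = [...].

t0 = [0x23, 0x6c, 0x4c, 0xa2, 0x0d, 0x3c, 0xc4, 0xe9]
t1 = [0xe9, 0xc4, 0x3c, 0x0d, 0xa2, 0x4c, 0x6c, 0x23]
t2 = [0x23, 0xe9, 0x4c, 0xc4, 0x0d, 0x3c, 0xc4, 0x0d]

RES = [0x23, 0xe9, 0x4c, 0xc4, 0x0d, 0x3c, 0xc4, 0x0d]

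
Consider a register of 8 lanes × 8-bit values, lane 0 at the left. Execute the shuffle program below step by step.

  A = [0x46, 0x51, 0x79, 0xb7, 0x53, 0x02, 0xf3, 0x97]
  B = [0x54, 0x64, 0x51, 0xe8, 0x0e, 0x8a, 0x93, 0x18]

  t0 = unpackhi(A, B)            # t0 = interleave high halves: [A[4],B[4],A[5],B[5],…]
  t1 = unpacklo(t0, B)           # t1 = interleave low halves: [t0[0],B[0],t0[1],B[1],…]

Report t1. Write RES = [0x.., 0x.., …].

  t0: 53 0e 02 8a f3 93 97 18
  t1: 53 54 0e 64 02 51 8a e8

RES = [0x53, 0x54, 0x0e, 0x64, 0x02, 0x51, 0x8a, 0xe8]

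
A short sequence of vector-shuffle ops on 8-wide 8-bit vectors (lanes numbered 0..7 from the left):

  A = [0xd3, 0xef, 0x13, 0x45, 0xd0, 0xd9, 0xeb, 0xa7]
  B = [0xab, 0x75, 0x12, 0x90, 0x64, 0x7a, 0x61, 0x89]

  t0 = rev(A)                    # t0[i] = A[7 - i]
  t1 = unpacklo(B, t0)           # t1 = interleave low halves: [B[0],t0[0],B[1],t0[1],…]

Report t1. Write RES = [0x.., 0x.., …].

t0 = [0xa7, 0xeb, 0xd9, 0xd0, 0x45, 0x13, 0xef, 0xd3]
t1 = [0xab, 0xa7, 0x75, 0xeb, 0x12, 0xd9, 0x90, 0xd0]

RES = [ 0xab  0xa7  0x75  0xeb  0x12  0xd9  0x90  0xd0 ]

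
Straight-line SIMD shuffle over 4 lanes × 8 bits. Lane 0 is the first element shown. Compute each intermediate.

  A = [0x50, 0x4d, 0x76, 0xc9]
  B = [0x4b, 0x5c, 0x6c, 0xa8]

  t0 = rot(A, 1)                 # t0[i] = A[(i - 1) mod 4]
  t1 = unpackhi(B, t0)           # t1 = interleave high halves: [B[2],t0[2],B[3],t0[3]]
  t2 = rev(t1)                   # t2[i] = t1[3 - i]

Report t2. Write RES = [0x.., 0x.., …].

→ t0 |c9|50|4d|76|
→ t1 |6c|4d|a8|76|
→ t2 |76|a8|4d|6c|

RES = [ 0x76  0xa8  0x4d  0x6c ]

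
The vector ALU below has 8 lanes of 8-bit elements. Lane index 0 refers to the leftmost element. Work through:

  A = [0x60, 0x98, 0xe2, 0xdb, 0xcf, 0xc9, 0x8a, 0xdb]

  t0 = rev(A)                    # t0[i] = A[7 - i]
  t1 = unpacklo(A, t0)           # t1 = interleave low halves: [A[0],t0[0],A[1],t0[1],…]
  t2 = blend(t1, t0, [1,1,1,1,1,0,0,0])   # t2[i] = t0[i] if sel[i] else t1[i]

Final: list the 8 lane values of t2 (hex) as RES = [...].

  t0: db 8a c9 cf db e2 98 60
  t1: 60 db 98 8a e2 c9 db cf
  t2: db 8a c9 cf db c9 db cf

RES = [ 0xdb  0x8a  0xc9  0xcf  0xdb  0xc9  0xdb  0xcf ]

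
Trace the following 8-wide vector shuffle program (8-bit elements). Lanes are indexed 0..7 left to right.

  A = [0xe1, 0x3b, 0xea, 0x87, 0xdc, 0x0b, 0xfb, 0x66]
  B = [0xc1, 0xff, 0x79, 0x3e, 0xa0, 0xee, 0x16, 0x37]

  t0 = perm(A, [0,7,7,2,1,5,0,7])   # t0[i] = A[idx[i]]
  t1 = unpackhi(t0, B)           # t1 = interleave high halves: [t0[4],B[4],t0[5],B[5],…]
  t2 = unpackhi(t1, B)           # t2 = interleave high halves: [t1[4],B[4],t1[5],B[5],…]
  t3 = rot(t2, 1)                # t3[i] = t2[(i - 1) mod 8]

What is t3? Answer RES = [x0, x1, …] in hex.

t0 = [0xe1, 0x66, 0x66, 0xea, 0x3b, 0x0b, 0xe1, 0x66]
t1 = [0x3b, 0xa0, 0x0b, 0xee, 0xe1, 0x16, 0x66, 0x37]
t2 = [0xe1, 0xa0, 0x16, 0xee, 0x66, 0x16, 0x37, 0x37]
t3 = [0x37, 0xe1, 0xa0, 0x16, 0xee, 0x66, 0x16, 0x37]

RES = [0x37, 0xe1, 0xa0, 0x16, 0xee, 0x66, 0x16, 0x37]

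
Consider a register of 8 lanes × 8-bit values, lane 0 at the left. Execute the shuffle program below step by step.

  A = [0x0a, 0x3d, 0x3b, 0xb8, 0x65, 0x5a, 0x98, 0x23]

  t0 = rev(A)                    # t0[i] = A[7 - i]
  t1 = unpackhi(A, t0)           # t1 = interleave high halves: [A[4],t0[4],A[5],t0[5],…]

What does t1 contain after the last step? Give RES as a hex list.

RES = [ 0x65  0xb8  0x5a  0x3b  0x98  0x3d  0x23  0x0a ]

t0 = [0x23, 0x98, 0x5a, 0x65, 0xb8, 0x3b, 0x3d, 0x0a]
t1 = [0x65, 0xb8, 0x5a, 0x3b, 0x98, 0x3d, 0x23, 0x0a]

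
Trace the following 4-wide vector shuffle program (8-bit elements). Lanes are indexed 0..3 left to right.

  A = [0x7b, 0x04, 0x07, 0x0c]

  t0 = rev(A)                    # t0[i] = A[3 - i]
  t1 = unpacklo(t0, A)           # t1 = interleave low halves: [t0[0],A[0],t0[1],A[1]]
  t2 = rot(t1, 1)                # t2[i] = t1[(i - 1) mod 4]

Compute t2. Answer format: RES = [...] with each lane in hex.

→ t0 |0c|07|04|7b|
→ t1 |0c|7b|07|04|
→ t2 |04|0c|7b|07|

RES = [0x04, 0x0c, 0x7b, 0x07]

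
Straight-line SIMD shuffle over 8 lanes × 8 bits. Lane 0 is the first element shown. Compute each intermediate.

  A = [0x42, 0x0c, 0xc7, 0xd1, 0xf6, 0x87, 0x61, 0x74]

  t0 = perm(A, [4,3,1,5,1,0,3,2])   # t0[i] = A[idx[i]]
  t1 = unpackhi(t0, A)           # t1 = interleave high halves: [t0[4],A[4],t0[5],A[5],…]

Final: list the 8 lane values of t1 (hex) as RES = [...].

RES = [0x0c, 0xf6, 0x42, 0x87, 0xd1, 0x61, 0xc7, 0x74]

  t0: f6 d1 0c 87 0c 42 d1 c7
  t1: 0c f6 42 87 d1 61 c7 74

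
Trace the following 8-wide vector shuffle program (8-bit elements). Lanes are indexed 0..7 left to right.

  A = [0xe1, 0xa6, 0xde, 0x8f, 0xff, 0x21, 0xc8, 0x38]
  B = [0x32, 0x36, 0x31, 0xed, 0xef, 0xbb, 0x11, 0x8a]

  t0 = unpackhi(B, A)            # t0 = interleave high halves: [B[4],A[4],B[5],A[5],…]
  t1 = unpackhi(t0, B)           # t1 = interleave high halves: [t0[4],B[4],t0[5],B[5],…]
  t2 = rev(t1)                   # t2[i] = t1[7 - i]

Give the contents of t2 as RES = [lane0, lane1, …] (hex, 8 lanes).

→ t0 |ef|ff|bb|21|11|c8|8a|38|
→ t1 |11|ef|c8|bb|8a|11|38|8a|
→ t2 |8a|38|11|8a|bb|c8|ef|11|

RES = [0x8a, 0x38, 0x11, 0x8a, 0xbb, 0xc8, 0xef, 0x11]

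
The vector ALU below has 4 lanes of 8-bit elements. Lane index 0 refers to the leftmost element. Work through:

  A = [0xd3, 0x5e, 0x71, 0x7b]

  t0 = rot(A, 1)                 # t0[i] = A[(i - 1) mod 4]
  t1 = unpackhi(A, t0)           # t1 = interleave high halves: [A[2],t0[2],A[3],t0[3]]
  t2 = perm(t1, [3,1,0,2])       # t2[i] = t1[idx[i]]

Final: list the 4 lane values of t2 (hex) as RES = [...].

t0 = [0x7b, 0xd3, 0x5e, 0x71]
t1 = [0x71, 0x5e, 0x7b, 0x71]
t2 = [0x71, 0x5e, 0x71, 0x7b]

RES = [ 0x71  0x5e  0x71  0x7b ]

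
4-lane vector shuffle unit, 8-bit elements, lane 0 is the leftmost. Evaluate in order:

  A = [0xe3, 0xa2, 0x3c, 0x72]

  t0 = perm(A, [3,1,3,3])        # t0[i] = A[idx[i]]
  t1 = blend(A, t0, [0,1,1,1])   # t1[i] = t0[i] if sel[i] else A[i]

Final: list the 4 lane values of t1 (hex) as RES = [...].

  t0: 72 a2 72 72
  t1: e3 a2 72 72

RES = [0xe3, 0xa2, 0x72, 0x72]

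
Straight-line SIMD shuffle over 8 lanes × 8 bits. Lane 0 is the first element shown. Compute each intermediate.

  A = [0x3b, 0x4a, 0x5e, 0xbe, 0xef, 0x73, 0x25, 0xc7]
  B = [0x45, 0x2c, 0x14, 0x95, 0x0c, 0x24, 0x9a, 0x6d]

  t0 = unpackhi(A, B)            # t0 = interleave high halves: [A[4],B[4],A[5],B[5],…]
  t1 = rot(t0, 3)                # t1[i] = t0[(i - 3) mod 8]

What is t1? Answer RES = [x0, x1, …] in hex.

→ t0 |ef|0c|73|24|25|9a|c7|6d|
→ t1 |9a|c7|6d|ef|0c|73|24|25|

RES = [ 0x9a  0xc7  0x6d  0xef  0x0c  0x73  0x24  0x25 ]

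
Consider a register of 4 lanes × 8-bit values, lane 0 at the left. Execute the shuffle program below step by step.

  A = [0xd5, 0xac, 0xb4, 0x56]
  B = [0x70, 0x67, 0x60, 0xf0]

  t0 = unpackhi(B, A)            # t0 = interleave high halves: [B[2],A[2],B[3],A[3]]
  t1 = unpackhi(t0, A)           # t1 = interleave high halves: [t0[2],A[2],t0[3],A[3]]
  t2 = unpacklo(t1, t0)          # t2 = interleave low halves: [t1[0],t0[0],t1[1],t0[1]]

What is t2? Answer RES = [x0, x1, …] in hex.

t0 = [0x60, 0xb4, 0xf0, 0x56]
t1 = [0xf0, 0xb4, 0x56, 0x56]
t2 = [0xf0, 0x60, 0xb4, 0xb4]

RES = [ 0xf0  0x60  0xb4  0xb4 ]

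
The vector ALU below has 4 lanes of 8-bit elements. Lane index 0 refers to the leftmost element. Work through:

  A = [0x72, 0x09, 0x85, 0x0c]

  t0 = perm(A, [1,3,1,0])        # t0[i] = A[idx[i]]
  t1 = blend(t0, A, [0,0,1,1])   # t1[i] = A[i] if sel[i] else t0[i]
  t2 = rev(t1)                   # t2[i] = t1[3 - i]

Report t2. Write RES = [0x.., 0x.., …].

→ t0 |09|0c|09|72|
→ t1 |09|0c|85|0c|
→ t2 |0c|85|0c|09|

RES = [0x0c, 0x85, 0x0c, 0x09]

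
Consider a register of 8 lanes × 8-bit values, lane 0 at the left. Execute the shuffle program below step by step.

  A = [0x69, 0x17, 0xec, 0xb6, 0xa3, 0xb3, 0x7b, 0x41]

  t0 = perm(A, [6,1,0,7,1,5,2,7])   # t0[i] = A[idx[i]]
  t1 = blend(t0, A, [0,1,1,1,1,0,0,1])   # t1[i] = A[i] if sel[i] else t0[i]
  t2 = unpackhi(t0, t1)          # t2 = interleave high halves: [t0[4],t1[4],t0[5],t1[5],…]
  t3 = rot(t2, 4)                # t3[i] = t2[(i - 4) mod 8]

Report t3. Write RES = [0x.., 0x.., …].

RES = [0xec, 0xec, 0x41, 0x41, 0x17, 0xa3, 0xb3, 0xb3]

→ t0 |7b|17|69|41|17|b3|ec|41|
→ t1 |7b|17|ec|b6|a3|b3|ec|41|
→ t2 |17|a3|b3|b3|ec|ec|41|41|
→ t3 |ec|ec|41|41|17|a3|b3|b3|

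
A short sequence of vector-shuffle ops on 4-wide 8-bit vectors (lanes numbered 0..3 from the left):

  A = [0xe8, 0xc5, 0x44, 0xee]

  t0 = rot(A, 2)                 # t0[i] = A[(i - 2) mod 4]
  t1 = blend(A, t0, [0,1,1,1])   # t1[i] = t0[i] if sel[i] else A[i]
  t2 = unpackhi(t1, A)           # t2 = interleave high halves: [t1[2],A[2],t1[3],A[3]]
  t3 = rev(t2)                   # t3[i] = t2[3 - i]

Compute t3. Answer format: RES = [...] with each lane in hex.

t0 = [0x44, 0xee, 0xe8, 0xc5]
t1 = [0xe8, 0xee, 0xe8, 0xc5]
t2 = [0xe8, 0x44, 0xc5, 0xee]
t3 = [0xee, 0xc5, 0x44, 0xe8]

RES = [0xee, 0xc5, 0x44, 0xe8]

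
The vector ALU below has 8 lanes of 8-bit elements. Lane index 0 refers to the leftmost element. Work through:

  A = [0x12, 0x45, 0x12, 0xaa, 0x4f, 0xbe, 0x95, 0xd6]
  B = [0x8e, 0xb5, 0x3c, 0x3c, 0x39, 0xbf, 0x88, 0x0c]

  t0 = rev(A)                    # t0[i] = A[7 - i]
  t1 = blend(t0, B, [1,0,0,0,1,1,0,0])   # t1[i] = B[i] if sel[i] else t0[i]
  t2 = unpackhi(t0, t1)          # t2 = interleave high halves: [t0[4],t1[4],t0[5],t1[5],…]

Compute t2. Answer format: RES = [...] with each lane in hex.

  t0: d6 95 be 4f aa 12 45 12
  t1: 8e 95 be 4f 39 bf 45 12
  t2: aa 39 12 bf 45 45 12 12

RES = [ 0xaa  0x39  0x12  0xbf  0x45  0x45  0x12  0x12 ]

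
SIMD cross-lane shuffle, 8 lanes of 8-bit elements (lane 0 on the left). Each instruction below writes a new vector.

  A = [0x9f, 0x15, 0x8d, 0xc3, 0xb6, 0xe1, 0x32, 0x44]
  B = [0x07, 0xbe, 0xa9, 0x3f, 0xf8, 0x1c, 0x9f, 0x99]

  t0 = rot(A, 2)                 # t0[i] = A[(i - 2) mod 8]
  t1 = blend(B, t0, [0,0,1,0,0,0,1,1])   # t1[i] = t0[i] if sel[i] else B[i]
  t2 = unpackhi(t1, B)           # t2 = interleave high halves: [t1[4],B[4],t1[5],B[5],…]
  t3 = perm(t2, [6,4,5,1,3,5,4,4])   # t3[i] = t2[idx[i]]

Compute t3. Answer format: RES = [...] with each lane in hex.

  t0: 32 44 9f 15 8d c3 b6 e1
  t1: 07 be 9f 3f f8 1c b6 e1
  t2: f8 f8 1c 1c b6 9f e1 99
  t3: e1 b6 9f f8 1c 9f b6 b6

RES = [ 0xe1  0xb6  0x9f  0xf8  0x1c  0x9f  0xb6  0xb6 ]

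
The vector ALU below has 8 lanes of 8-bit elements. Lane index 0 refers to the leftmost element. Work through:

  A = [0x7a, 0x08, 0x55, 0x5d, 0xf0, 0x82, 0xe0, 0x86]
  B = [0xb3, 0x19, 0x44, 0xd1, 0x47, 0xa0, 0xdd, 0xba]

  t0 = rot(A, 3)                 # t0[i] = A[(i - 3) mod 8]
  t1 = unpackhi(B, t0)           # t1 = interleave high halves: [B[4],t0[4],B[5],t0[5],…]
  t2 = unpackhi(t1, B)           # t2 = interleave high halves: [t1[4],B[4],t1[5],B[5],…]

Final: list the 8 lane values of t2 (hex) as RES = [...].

  t0: 82 e0 86 7a 08 55 5d f0
  t1: 47 08 a0 55 dd 5d ba f0
  t2: dd 47 5d a0 ba dd f0 ba

RES = [0xdd, 0x47, 0x5d, 0xa0, 0xba, 0xdd, 0xf0, 0xba]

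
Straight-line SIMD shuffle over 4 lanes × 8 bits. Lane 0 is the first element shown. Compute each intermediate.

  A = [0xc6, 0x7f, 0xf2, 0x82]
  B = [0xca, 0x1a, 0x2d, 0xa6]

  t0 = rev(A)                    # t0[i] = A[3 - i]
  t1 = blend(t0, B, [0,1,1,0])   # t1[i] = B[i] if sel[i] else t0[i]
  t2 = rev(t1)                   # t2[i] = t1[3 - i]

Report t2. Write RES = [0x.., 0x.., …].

t0 = [0x82, 0xf2, 0x7f, 0xc6]
t1 = [0x82, 0x1a, 0x2d, 0xc6]
t2 = [0xc6, 0x2d, 0x1a, 0x82]

RES = [0xc6, 0x2d, 0x1a, 0x82]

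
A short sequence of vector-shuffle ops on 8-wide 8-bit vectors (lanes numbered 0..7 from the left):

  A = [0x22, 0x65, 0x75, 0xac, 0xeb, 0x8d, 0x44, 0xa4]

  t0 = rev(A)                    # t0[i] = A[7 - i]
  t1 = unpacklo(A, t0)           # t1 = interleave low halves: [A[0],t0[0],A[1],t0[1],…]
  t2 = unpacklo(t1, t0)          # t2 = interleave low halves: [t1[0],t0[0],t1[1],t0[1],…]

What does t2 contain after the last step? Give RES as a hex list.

  t0: a4 44 8d eb ac 75 65 22
  t1: 22 a4 65 44 75 8d ac eb
  t2: 22 a4 a4 44 65 8d 44 eb

RES = [0x22, 0xa4, 0xa4, 0x44, 0x65, 0x8d, 0x44, 0xeb]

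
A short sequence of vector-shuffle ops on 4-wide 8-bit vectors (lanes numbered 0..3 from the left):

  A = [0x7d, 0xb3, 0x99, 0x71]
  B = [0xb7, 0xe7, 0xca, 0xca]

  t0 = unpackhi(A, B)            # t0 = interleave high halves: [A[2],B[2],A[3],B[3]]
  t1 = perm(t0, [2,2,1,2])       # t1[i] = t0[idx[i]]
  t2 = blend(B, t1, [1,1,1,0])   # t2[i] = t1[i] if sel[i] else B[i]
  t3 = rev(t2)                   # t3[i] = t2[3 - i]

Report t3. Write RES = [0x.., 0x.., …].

  t0: 99 ca 71 ca
  t1: 71 71 ca 71
  t2: 71 71 ca ca
  t3: ca ca 71 71

RES = [ 0xca  0xca  0x71  0x71 ]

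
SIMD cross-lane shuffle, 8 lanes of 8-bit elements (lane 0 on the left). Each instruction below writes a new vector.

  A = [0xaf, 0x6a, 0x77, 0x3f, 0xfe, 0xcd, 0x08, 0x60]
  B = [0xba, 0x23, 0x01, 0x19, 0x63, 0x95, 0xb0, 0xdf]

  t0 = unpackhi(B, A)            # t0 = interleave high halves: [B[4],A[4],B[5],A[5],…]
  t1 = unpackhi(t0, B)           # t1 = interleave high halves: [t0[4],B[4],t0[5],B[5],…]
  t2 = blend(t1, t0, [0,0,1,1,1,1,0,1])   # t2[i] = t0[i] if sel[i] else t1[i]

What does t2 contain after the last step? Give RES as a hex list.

RES = [ 0xb0  0x63  0x95  0xcd  0xb0  0x08  0x60  0x60 ]

  t0: 63 fe 95 cd b0 08 df 60
  t1: b0 63 08 95 df b0 60 df
  t2: b0 63 95 cd b0 08 60 60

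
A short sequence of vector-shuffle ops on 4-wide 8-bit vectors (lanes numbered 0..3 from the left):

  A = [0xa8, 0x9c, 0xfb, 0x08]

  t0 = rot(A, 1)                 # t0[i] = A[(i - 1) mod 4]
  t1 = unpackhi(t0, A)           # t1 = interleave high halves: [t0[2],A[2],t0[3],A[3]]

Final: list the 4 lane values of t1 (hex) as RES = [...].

→ t0 |08|a8|9c|fb|
→ t1 |9c|fb|fb|08|

RES = [0x9c, 0xfb, 0xfb, 0x08]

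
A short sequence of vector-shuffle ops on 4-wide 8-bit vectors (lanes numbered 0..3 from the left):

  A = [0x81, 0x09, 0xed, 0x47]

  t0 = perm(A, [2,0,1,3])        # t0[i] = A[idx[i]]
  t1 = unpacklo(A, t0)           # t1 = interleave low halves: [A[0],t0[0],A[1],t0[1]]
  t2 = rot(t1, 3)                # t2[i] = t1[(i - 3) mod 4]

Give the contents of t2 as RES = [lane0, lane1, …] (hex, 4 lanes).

→ t0 |ed|81|09|47|
→ t1 |81|ed|09|81|
→ t2 |ed|09|81|81|

RES = [0xed, 0x09, 0x81, 0x81]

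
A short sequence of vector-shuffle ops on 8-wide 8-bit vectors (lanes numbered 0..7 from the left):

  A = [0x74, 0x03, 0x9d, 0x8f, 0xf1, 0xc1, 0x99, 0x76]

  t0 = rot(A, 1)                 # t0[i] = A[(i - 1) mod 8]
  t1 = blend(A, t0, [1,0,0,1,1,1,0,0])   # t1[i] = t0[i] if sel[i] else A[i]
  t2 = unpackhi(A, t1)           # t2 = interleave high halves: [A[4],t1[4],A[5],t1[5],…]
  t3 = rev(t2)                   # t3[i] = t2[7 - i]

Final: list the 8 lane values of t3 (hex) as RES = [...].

RES = [0x76, 0x76, 0x99, 0x99, 0xf1, 0xc1, 0x8f, 0xf1]

  t0: 76 74 03 9d 8f f1 c1 99
  t1: 76 03 9d 9d 8f f1 99 76
  t2: f1 8f c1 f1 99 99 76 76
  t3: 76 76 99 99 f1 c1 8f f1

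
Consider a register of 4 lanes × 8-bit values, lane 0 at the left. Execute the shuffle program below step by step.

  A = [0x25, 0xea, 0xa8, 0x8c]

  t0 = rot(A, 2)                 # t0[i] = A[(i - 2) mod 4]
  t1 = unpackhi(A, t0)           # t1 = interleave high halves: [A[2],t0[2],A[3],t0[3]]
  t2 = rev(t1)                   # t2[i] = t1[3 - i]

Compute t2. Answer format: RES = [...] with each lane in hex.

  t0: a8 8c 25 ea
  t1: a8 25 8c ea
  t2: ea 8c 25 a8

RES = [0xea, 0x8c, 0x25, 0xa8]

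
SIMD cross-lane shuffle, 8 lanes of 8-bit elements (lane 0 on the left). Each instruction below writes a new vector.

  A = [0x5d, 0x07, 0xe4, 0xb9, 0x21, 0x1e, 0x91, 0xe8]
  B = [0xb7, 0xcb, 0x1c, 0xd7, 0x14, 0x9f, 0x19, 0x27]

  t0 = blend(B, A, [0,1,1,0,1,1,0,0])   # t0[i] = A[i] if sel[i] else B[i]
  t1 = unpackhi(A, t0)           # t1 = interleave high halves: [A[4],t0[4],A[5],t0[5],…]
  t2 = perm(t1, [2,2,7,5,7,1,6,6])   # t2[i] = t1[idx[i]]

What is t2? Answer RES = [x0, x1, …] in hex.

→ t0 |b7|07|e4|d7|21|1e|19|27|
→ t1 |21|21|1e|1e|91|19|e8|27|
→ t2 |1e|1e|27|19|27|21|e8|e8|

RES = [0x1e, 0x1e, 0x27, 0x19, 0x27, 0x21, 0xe8, 0xe8]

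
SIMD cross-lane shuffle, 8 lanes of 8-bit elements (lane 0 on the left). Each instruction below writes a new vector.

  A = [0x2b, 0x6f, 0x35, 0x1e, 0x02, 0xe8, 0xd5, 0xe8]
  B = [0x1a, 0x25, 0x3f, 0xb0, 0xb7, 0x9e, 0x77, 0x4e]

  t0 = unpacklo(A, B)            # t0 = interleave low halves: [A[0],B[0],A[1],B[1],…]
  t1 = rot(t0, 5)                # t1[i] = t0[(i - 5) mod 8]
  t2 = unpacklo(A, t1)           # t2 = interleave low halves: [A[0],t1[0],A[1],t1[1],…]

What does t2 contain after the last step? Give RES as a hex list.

  t0: 2b 1a 6f 25 35 3f 1e b0
  t1: 25 35 3f 1e b0 2b 1a 6f
  t2: 2b 25 6f 35 35 3f 1e 1e

RES = [ 0x2b  0x25  0x6f  0x35  0x35  0x3f  0x1e  0x1e ]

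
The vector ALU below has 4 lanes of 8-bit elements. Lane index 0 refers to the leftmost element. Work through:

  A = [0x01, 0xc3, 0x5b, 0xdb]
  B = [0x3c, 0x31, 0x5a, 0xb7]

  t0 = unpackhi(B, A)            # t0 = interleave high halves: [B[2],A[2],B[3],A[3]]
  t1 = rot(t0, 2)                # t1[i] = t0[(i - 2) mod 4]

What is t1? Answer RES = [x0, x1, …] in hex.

  t0: 5a 5b b7 db
  t1: b7 db 5a 5b

RES = [ 0xb7  0xdb  0x5a  0x5b ]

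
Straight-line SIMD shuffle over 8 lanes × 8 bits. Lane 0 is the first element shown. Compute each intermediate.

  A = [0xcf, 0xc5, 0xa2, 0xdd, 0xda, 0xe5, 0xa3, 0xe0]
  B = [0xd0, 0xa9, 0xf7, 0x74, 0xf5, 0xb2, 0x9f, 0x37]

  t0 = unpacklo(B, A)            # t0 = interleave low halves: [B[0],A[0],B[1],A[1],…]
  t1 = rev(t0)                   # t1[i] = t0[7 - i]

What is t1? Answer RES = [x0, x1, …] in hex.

→ t0 |d0|cf|a9|c5|f7|a2|74|dd|
→ t1 |dd|74|a2|f7|c5|a9|cf|d0|

RES = [ 0xdd  0x74  0xa2  0xf7  0xc5  0xa9  0xcf  0xd0 ]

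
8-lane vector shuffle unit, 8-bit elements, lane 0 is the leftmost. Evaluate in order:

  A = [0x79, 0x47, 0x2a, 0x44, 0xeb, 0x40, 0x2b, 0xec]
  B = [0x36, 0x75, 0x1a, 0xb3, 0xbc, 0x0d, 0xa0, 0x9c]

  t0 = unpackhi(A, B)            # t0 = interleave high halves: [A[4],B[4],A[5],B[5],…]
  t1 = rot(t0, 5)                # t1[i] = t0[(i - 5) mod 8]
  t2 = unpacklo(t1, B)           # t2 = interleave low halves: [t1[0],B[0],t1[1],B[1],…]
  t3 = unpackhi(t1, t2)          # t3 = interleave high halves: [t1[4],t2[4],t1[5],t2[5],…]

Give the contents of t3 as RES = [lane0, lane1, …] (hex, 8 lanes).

  t0: eb bc 40 0d 2b a0 ec 9c
  t1: 0d 2b a0 ec 9c eb bc 40
  t2: 0d 36 2b 75 a0 1a ec b3
  t3: 9c a0 eb 1a bc ec 40 b3

RES = [0x9c, 0xa0, 0xeb, 0x1a, 0xbc, 0xec, 0x40, 0xb3]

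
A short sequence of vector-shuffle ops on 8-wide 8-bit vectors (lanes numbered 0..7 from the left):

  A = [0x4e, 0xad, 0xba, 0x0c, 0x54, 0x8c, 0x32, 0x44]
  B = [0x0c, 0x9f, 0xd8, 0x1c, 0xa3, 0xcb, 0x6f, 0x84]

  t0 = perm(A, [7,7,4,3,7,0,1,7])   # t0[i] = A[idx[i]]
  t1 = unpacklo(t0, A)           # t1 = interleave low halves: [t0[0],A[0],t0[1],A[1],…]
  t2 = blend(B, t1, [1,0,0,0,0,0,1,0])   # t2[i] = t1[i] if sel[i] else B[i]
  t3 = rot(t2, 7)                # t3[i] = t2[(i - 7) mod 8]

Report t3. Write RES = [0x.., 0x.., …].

→ t0 |44|44|54|0c|44|4e|ad|44|
→ t1 |44|4e|44|ad|54|ba|0c|0c|
→ t2 |44|9f|d8|1c|a3|cb|0c|84|
→ t3 |9f|d8|1c|a3|cb|0c|84|44|

RES = [ 0x9f  0xd8  0x1c  0xa3  0xcb  0x0c  0x84  0x44 ]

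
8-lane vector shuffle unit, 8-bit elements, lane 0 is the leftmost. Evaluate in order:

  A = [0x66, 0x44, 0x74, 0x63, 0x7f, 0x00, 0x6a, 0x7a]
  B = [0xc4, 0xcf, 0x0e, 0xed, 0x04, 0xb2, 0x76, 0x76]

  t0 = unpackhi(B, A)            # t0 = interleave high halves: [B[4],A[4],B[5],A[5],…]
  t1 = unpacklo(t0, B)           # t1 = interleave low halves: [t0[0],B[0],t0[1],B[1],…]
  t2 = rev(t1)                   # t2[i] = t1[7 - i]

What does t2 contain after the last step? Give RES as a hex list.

RES = [ 0xed  0x00  0x0e  0xb2  0xcf  0x7f  0xc4  0x04 ]

t0 = [0x04, 0x7f, 0xb2, 0x00, 0x76, 0x6a, 0x76, 0x7a]
t1 = [0x04, 0xc4, 0x7f, 0xcf, 0xb2, 0x0e, 0x00, 0xed]
t2 = [0xed, 0x00, 0x0e, 0xb2, 0xcf, 0x7f, 0xc4, 0x04]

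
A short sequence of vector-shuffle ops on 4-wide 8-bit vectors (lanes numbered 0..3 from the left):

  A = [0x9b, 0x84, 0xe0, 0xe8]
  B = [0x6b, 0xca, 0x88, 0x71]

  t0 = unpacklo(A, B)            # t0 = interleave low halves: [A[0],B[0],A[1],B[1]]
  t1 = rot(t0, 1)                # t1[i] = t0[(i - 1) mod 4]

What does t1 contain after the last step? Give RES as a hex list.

  t0: 9b 6b 84 ca
  t1: ca 9b 6b 84

RES = [0xca, 0x9b, 0x6b, 0x84]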